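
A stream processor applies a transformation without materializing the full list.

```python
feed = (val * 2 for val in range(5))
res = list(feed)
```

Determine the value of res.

Step 1: For each val in range(5), compute val*2:
  val=0: 0*2 = 0
  val=1: 1*2 = 2
  val=2: 2*2 = 4
  val=3: 3*2 = 6
  val=4: 4*2 = 8
Therefore res = [0, 2, 4, 6, 8].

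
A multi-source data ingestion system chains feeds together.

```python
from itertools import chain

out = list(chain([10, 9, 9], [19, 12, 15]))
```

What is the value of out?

Step 1: chain() concatenates iterables: [10, 9, 9] + [19, 12, 15].
Therefore out = [10, 9, 9, 19, 12, 15].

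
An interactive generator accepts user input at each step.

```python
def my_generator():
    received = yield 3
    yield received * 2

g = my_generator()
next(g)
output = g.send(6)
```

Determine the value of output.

Step 1: next(g) advances to first yield, producing 3.
Step 2: send(6) resumes, received = 6.
Step 3: yield received * 2 = 6 * 2 = 12.
Therefore output = 12.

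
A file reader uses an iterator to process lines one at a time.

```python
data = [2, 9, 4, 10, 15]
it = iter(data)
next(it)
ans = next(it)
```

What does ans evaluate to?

Step 1: Create iterator over [2, 9, 4, 10, 15].
Step 2: next() consumes 2.
Step 3: next() returns 9.
Therefore ans = 9.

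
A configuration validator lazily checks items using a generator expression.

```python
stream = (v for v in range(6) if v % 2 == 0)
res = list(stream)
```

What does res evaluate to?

Step 1: Filter range(6) keeping only even values:
  v=0: even, included
  v=1: odd, excluded
  v=2: even, included
  v=3: odd, excluded
  v=4: even, included
  v=5: odd, excluded
Therefore res = [0, 2, 4].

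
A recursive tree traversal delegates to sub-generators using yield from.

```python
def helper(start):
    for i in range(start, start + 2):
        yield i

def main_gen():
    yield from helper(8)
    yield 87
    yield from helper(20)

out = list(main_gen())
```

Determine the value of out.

Step 1: main_gen() delegates to helper(8):
  yield 8
  yield 9
Step 2: yield 87
Step 3: Delegates to helper(20):
  yield 20
  yield 21
Therefore out = [8, 9, 87, 20, 21].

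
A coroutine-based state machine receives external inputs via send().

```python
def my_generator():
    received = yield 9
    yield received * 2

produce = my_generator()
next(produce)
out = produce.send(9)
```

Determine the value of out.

Step 1: next(produce) advances to first yield, producing 9.
Step 2: send(9) resumes, received = 9.
Step 3: yield received * 2 = 9 * 2 = 18.
Therefore out = 18.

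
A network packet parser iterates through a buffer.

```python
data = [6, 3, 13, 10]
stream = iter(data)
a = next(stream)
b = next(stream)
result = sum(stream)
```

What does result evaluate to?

Step 1: Create iterator over [6, 3, 13, 10].
Step 2: a = next() = 6, b = next() = 3.
Step 3: sum() of remaining [13, 10] = 23.
Therefore result = 23.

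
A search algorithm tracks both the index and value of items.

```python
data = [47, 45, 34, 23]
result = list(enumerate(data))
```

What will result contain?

Step 1: enumerate pairs each element with its index:
  (0, 47)
  (1, 45)
  (2, 34)
  (3, 23)
Therefore result = [(0, 47), (1, 45), (2, 34), (3, 23)].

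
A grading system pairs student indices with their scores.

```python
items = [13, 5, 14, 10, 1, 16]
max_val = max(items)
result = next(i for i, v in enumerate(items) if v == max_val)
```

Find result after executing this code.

Step 1: max([13, 5, 14, 10, 1, 16]) = 16.
Step 2: Find first index where value == 16:
  Index 0: 13 != 16
  Index 1: 5 != 16
  Index 2: 14 != 16
  Index 3: 10 != 16
  Index 4: 1 != 16
  Index 5: 16 == 16, found!
Therefore result = 5.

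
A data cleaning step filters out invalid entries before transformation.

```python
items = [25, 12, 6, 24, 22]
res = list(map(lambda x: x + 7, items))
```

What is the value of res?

Step 1: Apply lambda x: x + 7 to each element:
  25 -> 32
  12 -> 19
  6 -> 13
  24 -> 31
  22 -> 29
Therefore res = [32, 19, 13, 31, 29].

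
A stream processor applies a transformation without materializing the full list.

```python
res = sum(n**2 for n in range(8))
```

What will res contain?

Step 1: Compute n**2 for each n in range(8):
  n=0: 0**2 = 0
  n=1: 1**2 = 1
  n=2: 2**2 = 4
  n=3: 3**2 = 9
  n=4: 4**2 = 16
  n=5: 5**2 = 25
  n=6: 6**2 = 36
  n=7: 7**2 = 49
Step 2: sum = 0 + 1 + 4 + 9 + 16 + 25 + 36 + 49 = 140.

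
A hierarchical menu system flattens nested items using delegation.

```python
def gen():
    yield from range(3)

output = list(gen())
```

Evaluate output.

Step 1: yield from delegates to the iterable, yielding each element.
Step 2: Collected values: [0, 1, 2].
Therefore output = [0, 1, 2].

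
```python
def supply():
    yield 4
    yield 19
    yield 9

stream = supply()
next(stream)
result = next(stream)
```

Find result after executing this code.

Step 1: supply() creates a generator.
Step 2: next(stream) yields 4 (consumed and discarded).
Step 3: next(stream) yields 19, assigned to result.
Therefore result = 19.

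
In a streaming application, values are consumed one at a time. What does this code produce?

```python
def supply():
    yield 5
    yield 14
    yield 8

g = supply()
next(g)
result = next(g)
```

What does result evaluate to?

Step 1: supply() creates a generator.
Step 2: next(g) yields 5 (consumed and discarded).
Step 3: next(g) yields 14, assigned to result.
Therefore result = 14.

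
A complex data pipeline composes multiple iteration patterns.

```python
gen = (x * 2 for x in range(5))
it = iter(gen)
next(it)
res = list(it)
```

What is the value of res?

Step 1: Generator produces [0, 2, 4, 6, 8].
Step 2: next(it) consumes first element (0).
Step 3: list(it) collects remaining: [2, 4, 6, 8].
Therefore res = [2, 4, 6, 8].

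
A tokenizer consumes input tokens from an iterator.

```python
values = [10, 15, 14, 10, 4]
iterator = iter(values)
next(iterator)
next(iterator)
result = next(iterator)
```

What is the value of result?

Step 1: Create iterator over [10, 15, 14, 10, 4].
Step 2: next() consumes 10.
Step 3: next() consumes 15.
Step 4: next() returns 14.
Therefore result = 14.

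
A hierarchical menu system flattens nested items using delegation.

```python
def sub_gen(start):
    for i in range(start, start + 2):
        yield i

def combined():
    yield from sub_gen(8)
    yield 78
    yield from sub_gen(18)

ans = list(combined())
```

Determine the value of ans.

Step 1: combined() delegates to sub_gen(8):
  yield 8
  yield 9
Step 2: yield 78
Step 3: Delegates to sub_gen(18):
  yield 18
  yield 19
Therefore ans = [8, 9, 78, 18, 19].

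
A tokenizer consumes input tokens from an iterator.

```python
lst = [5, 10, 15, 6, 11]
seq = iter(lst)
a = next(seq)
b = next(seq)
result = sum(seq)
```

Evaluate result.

Step 1: Create iterator over [5, 10, 15, 6, 11].
Step 2: a = next() = 5, b = next() = 10.
Step 3: sum() of remaining [15, 6, 11] = 32.
Therefore result = 32.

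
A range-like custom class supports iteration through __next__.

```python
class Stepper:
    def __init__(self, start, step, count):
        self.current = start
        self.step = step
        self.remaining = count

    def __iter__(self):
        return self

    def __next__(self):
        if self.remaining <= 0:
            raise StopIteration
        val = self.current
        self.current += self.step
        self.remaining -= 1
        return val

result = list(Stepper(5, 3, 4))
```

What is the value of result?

Step 1: Stepper starts at 5, increments by 3, for 4 steps:
  Yield 5, then current += 3
  Yield 8, then current += 3
  Yield 11, then current += 3
  Yield 14, then current += 3
Therefore result = [5, 8, 11, 14].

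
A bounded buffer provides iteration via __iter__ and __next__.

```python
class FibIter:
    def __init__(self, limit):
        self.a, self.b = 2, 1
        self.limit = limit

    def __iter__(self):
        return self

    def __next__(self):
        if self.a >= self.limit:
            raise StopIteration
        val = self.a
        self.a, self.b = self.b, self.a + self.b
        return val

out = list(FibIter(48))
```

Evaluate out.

Step 1: Fibonacci-like sequence (a=2, b=1) until >= 48:
  Yield 2, then a,b = 1,3
  Yield 1, then a,b = 3,4
  Yield 3, then a,b = 4,7
  Yield 4, then a,b = 7,11
  Yield 7, then a,b = 11,18
  Yield 11, then a,b = 18,29
  Yield 18, then a,b = 29,47
  Yield 29, then a,b = 47,76
  Yield 47, then a,b = 76,123
Step 2: 76 >= 48, stop.
Therefore out = [2, 1, 3, 4, 7, 11, 18, 29, 47].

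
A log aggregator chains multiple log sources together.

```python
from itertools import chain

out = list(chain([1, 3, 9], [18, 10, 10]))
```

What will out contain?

Step 1: chain() concatenates iterables: [1, 3, 9] + [18, 10, 10].
Therefore out = [1, 3, 9, 18, 10, 10].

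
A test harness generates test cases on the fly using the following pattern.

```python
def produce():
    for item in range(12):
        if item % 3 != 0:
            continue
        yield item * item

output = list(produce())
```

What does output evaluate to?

Step 1: Only yield item**2 when item is divisible by 3:
  item=0: 0 % 3 == 0, yield 0**2 = 0
  item=3: 3 % 3 == 0, yield 3**2 = 9
  item=6: 6 % 3 == 0, yield 6**2 = 36
  item=9: 9 % 3 == 0, yield 9**2 = 81
Therefore output = [0, 9, 36, 81].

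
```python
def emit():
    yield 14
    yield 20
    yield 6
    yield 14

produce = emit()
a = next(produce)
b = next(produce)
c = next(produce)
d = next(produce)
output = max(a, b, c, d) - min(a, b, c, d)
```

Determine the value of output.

Step 1: Create generator and consume all values:
  a = next(produce) = 14
  b = next(produce) = 20
  c = next(produce) = 6
  d = next(produce) = 14
Step 2: max = 20, min = 6, output = 20 - 6 = 14.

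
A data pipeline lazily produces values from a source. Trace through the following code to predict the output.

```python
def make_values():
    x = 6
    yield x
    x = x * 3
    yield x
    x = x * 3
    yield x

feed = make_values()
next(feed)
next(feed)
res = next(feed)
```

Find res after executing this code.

Step 1: Trace through generator execution:
  Yield 1: x starts at 6, yield 6
  Yield 2: x = 6 * 3 = 18, yield 18
  Yield 3: x = 18 * 3 = 54, yield 54
Step 2: First next() gets 6, second next() gets the second value, third next() yields 54.
Therefore res = 54.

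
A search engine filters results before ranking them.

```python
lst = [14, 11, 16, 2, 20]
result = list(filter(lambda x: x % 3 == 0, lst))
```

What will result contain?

Step 1: Filter elements divisible by 3:
  14 % 3 = 2: removed
  11 % 3 = 2: removed
  16 % 3 = 1: removed
  2 % 3 = 2: removed
  20 % 3 = 2: removed
Therefore result = [].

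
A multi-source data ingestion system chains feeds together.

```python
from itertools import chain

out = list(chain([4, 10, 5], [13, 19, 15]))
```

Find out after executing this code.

Step 1: chain() concatenates iterables: [4, 10, 5] + [13, 19, 15].
Therefore out = [4, 10, 5, 13, 19, 15].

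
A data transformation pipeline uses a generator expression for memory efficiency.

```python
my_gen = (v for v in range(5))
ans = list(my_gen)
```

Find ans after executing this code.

Step 1: Generator expression iterates range(5): [0, 1, 2, 3, 4].
Step 2: list() collects all values.
Therefore ans = [0, 1, 2, 3, 4].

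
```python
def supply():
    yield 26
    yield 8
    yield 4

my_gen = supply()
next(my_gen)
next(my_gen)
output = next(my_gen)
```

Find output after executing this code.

Step 1: supply() creates a generator.
Step 2: next(my_gen) yields 26 (consumed and discarded).
Step 3: next(my_gen) yields 8 (consumed and discarded).
Step 4: next(my_gen) yields 4, assigned to output.
Therefore output = 4.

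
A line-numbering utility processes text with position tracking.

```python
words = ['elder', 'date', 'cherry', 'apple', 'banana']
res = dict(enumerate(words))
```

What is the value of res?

Step 1: enumerate pairs indices with words:
  0 -> 'elder'
  1 -> 'date'
  2 -> 'cherry'
  3 -> 'apple'
  4 -> 'banana'
Therefore res = {0: 'elder', 1: 'date', 2: 'cherry', 3: 'apple', 4: 'banana'}.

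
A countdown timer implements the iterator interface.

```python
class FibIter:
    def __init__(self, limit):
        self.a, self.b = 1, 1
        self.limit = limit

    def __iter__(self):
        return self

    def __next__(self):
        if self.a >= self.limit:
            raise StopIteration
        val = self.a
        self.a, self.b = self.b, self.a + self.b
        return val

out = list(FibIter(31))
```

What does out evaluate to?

Step 1: Fibonacci-like sequence (a=1, b=1) until >= 31:
  Yield 1, then a,b = 1,2
  Yield 1, then a,b = 2,3
  Yield 2, then a,b = 3,5
  Yield 3, then a,b = 5,8
  Yield 5, then a,b = 8,13
  Yield 8, then a,b = 13,21
  Yield 13, then a,b = 21,34
  Yield 21, then a,b = 34,55
Step 2: 34 >= 31, stop.
Therefore out = [1, 1, 2, 3, 5, 8, 13, 21].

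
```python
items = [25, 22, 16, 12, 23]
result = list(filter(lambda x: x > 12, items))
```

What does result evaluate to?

Step 1: Filter elements > 12:
  25: kept
  22: kept
  16: kept
  12: removed
  23: kept
Therefore result = [25, 22, 16, 23].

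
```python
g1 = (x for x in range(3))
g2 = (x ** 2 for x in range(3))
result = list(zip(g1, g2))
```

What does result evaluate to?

Step 1: g1 produces [0, 1, 2].
Step 2: g2 produces [0, 1, 4].
Step 3: zip pairs them: [(0, 0), (1, 1), (2, 4)].
Therefore result = [(0, 0), (1, 1), (2, 4)].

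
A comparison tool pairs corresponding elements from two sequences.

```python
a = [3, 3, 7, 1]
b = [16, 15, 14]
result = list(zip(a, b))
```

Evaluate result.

Step 1: zip stops at shortest (len(a)=4, len(b)=3):
  Index 0: (3, 16)
  Index 1: (3, 15)
  Index 2: (7, 14)
Step 2: Last element of a (1) has no pair, dropped.
Therefore result = [(3, 16), (3, 15), (7, 14)].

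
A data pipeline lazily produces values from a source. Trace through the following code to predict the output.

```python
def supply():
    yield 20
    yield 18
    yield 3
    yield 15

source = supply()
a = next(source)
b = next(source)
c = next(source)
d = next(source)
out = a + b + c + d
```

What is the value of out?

Step 1: Create generator and consume all values:
  a = next(source) = 20
  b = next(source) = 18
  c = next(source) = 3
  d = next(source) = 15
Step 2: out = 20 + 18 + 3 + 15 = 56.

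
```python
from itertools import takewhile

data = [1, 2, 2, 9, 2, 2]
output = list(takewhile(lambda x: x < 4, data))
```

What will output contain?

Step 1: takewhile stops at first element >= 4:
  1 < 4: take
  2 < 4: take
  2 < 4: take
  9 >= 4: stop
Therefore output = [1, 2, 2].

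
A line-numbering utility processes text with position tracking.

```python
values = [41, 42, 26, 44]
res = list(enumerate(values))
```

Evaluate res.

Step 1: enumerate pairs each element with its index:
  (0, 41)
  (1, 42)
  (2, 26)
  (3, 44)
Therefore res = [(0, 41), (1, 42), (2, 26), (3, 44)].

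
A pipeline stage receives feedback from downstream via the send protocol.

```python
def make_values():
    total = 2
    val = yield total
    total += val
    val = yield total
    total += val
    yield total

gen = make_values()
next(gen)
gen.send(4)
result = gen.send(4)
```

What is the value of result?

Step 1: next() -> yield total=2.
Step 2: send(4) -> val=4, total = 2+4 = 6, yield 6.
Step 3: send(4) -> val=4, total = 6+4 = 10, yield 10.
Therefore result = 10.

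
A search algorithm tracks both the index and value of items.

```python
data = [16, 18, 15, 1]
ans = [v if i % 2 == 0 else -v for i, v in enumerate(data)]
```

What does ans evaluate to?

Step 1: For each (i, v), keep v if i is even, negate if odd:
  i=0 (even): keep 16
  i=1 (odd): negate to -18
  i=2 (even): keep 15
  i=3 (odd): negate to -1
Therefore ans = [16, -18, 15, -1].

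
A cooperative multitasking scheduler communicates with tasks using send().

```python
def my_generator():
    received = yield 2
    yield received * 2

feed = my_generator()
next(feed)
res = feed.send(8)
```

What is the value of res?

Step 1: next(feed) advances to first yield, producing 2.
Step 2: send(8) resumes, received = 8.
Step 3: yield received * 2 = 8 * 2 = 16.
Therefore res = 16.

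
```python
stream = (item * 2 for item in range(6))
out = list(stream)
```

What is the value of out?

Step 1: For each item in range(6), compute item*2:
  item=0: 0*2 = 0
  item=1: 1*2 = 2
  item=2: 2*2 = 4
  item=3: 3*2 = 6
  item=4: 4*2 = 8
  item=5: 5*2 = 10
Therefore out = [0, 2, 4, 6, 8, 10].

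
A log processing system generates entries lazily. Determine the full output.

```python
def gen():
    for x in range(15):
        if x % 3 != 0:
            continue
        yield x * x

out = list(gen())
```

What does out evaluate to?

Step 1: Only yield x**2 when x is divisible by 3:
  x=0: 0 % 3 == 0, yield 0**2 = 0
  x=3: 3 % 3 == 0, yield 3**2 = 9
  x=6: 6 % 3 == 0, yield 6**2 = 36
  x=9: 9 % 3 == 0, yield 9**2 = 81
  x=12: 12 % 3 == 0, yield 12**2 = 144
Therefore out = [0, 9, 36, 81, 144].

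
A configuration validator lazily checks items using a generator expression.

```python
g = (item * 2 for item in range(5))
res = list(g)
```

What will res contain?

Step 1: For each item in range(5), compute item*2:
  item=0: 0*2 = 0
  item=1: 1*2 = 2
  item=2: 2*2 = 4
  item=3: 3*2 = 6
  item=4: 4*2 = 8
Therefore res = [0, 2, 4, 6, 8].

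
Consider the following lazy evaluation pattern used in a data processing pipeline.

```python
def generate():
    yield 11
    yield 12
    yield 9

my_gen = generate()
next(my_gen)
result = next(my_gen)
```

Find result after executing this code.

Step 1: generate() creates a generator.
Step 2: next(my_gen) yields 11 (consumed and discarded).
Step 3: next(my_gen) yields 12, assigned to result.
Therefore result = 12.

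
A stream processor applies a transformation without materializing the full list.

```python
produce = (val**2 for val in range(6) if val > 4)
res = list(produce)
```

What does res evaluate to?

Step 1: For range(6), keep val > 4, then square:
  val=0: 0 <= 4, excluded
  val=1: 1 <= 4, excluded
  val=2: 2 <= 4, excluded
  val=3: 3 <= 4, excluded
  val=4: 4 <= 4, excluded
  val=5: 5 > 4, yield 5**2 = 25
Therefore res = [25].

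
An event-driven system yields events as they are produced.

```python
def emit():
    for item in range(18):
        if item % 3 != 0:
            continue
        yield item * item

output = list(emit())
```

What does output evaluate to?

Step 1: Only yield item**2 when item is divisible by 3:
  item=0: 0 % 3 == 0, yield 0**2 = 0
  item=3: 3 % 3 == 0, yield 3**2 = 9
  item=6: 6 % 3 == 0, yield 6**2 = 36
  item=9: 9 % 3 == 0, yield 9**2 = 81
  item=12: 12 % 3 == 0, yield 12**2 = 144
  item=15: 15 % 3 == 0, yield 15**2 = 225
Therefore output = [0, 9, 36, 81, 144, 225].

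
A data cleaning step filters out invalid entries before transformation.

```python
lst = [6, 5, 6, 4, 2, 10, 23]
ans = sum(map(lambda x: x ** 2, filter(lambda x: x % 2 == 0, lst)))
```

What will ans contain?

Step 1: Filter even numbers from [6, 5, 6, 4, 2, 10, 23]: [6, 6, 4, 2, 10]
Step 2: Square each: [36, 36, 16, 4, 100]
Step 3: Sum = 192.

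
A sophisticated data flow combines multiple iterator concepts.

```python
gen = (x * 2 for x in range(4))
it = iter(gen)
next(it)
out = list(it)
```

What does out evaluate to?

Step 1: Generator produces [0, 2, 4, 6].
Step 2: next(it) consumes first element (0).
Step 3: list(it) collects remaining: [2, 4, 6].
Therefore out = [2, 4, 6].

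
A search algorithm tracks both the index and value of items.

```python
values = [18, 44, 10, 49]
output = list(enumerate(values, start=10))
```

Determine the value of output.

Step 1: enumerate with start=10:
  (10, 18)
  (11, 44)
  (12, 10)
  (13, 49)
Therefore output = [(10, 18), (11, 44), (12, 10), (13, 49)].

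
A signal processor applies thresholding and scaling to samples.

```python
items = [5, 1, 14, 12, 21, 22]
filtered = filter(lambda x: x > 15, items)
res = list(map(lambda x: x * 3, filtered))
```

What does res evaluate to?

Step 1: Filter items for elements > 15:
  5: removed
  1: removed
  14: removed
  12: removed
  21: kept
  22: kept
Step 2: Map x * 3 on filtered [21, 22]:
  21 -> 63
  22 -> 66
Therefore res = [63, 66].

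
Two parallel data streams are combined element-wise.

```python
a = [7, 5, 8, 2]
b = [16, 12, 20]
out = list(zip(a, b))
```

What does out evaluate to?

Step 1: zip stops at shortest (len(a)=4, len(b)=3):
  Index 0: (7, 16)
  Index 1: (5, 12)
  Index 2: (8, 20)
Step 2: Last element of a (2) has no pair, dropped.
Therefore out = [(7, 16), (5, 12), (8, 20)].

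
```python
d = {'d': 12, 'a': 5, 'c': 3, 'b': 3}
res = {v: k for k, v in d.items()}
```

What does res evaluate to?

Step 1: Invert dict (swap keys and values):
  'd': 12 -> 12: 'd'
  'a': 5 -> 5: 'a'
  'c': 3 -> 3: 'c'
  'b': 3 -> 3: 'b'
Therefore res = {12: 'd', 5: 'a', 3: 'b'}.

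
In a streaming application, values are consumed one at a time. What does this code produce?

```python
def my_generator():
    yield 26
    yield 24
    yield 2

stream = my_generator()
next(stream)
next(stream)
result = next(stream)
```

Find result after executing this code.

Step 1: my_generator() creates a generator.
Step 2: next(stream) yields 26 (consumed and discarded).
Step 3: next(stream) yields 24 (consumed and discarded).
Step 4: next(stream) yields 2, assigned to result.
Therefore result = 2.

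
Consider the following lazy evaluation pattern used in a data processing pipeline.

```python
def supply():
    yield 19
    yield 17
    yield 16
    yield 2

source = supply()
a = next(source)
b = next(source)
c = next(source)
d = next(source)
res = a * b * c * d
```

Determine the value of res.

Step 1: Create generator and consume all values:
  a = next(source) = 19
  b = next(source) = 17
  c = next(source) = 16
  d = next(source) = 2
Step 2: res = 19 * 17 * 16 * 2 = 10336.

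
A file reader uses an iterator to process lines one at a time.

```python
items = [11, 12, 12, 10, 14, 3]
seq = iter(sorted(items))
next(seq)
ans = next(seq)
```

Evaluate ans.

Step 1: sorted([11, 12, 12, 10, 14, 3]) = [3, 10, 11, 12, 12, 14].
Step 2: Create iterator and skip 1 elements.
Step 3: next() returns 10.
Therefore ans = 10.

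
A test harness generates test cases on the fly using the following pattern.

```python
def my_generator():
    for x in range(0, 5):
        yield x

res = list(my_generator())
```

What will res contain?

Step 1: The generator yields each value from range(0, 5).
Step 2: list() consumes all yields: [0, 1, 2, 3, 4].
Therefore res = [0, 1, 2, 3, 4].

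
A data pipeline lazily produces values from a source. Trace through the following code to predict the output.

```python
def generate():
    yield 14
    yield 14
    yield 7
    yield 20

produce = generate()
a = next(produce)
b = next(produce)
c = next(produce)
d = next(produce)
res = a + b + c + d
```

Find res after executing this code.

Step 1: Create generator and consume all values:
  a = next(produce) = 14
  b = next(produce) = 14
  c = next(produce) = 7
  d = next(produce) = 20
Step 2: res = 14 + 14 + 7 + 20 = 55.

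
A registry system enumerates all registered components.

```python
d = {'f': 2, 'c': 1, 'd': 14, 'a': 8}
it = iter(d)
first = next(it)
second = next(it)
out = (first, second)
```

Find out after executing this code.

Step 1: iter(d) iterates over keys: ['f', 'c', 'd', 'a'].
Step 2: first = next(it) = 'f', second = next(it) = 'c'.
Therefore out = ('f', 'c').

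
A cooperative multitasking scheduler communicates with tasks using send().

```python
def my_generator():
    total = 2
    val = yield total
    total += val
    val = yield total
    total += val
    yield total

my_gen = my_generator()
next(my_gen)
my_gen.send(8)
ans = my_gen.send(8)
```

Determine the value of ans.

Step 1: next() -> yield total=2.
Step 2: send(8) -> val=8, total = 2+8 = 10, yield 10.
Step 3: send(8) -> val=8, total = 10+8 = 18, yield 18.
Therefore ans = 18.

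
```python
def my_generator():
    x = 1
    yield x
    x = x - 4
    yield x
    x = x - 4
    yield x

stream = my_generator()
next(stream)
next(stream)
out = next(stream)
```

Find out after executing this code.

Step 1: Trace through generator execution:
  Yield 1: x starts at 1, yield 1
  Yield 2: x = 1 - 4 = -3, yield -3
  Yield 3: x = -3 - 4 = -7, yield -7
Step 2: First next() gets 1, second next() gets the second value, third next() yields -7.
Therefore out = -7.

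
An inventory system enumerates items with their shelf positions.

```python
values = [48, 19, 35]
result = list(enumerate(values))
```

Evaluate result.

Step 1: enumerate pairs each element with its index:
  (0, 48)
  (1, 19)
  (2, 35)
Therefore result = [(0, 48), (1, 19), (2, 35)].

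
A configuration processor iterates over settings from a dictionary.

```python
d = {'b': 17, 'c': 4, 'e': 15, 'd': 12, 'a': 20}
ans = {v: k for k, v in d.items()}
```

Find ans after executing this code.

Step 1: Invert dict (swap keys and values):
  'b': 17 -> 17: 'b'
  'c': 4 -> 4: 'c'
  'e': 15 -> 15: 'e'
  'd': 12 -> 12: 'd'
  'a': 20 -> 20: 'a'
Therefore ans = {17: 'b', 4: 'c', 15: 'e', 12: 'd', 20: 'a'}.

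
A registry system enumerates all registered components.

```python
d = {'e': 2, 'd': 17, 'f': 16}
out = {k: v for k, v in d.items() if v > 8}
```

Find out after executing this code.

Step 1: Filter items where value > 8:
  'e': 2 <= 8: removed
  'd': 17 > 8: kept
  'f': 16 > 8: kept
Therefore out = {'d': 17, 'f': 16}.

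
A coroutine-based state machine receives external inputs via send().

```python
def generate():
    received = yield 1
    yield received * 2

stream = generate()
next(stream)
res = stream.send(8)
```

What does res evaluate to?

Step 1: next(stream) advances to first yield, producing 1.
Step 2: send(8) resumes, received = 8.
Step 3: yield received * 2 = 8 * 2 = 16.
Therefore res = 16.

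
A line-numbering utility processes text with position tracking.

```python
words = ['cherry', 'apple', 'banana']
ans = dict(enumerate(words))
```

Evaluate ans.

Step 1: enumerate pairs indices with words:
  0 -> 'cherry'
  1 -> 'apple'
  2 -> 'banana'
Therefore ans = {0: 'cherry', 1: 'apple', 2: 'banana'}.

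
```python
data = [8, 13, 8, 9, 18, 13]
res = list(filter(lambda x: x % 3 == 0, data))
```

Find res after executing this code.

Step 1: Filter elements divisible by 3:
  8 % 3 = 2: removed
  13 % 3 = 1: removed
  8 % 3 = 2: removed
  9 % 3 = 0: kept
  18 % 3 = 0: kept
  13 % 3 = 1: removed
Therefore res = [9, 18].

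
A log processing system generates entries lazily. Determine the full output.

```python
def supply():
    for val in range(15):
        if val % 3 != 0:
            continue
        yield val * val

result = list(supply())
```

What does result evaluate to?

Step 1: Only yield val**2 when val is divisible by 3:
  val=0: 0 % 3 == 0, yield 0**2 = 0
  val=3: 3 % 3 == 0, yield 3**2 = 9
  val=6: 6 % 3 == 0, yield 6**2 = 36
  val=9: 9 % 3 == 0, yield 9**2 = 81
  val=12: 12 % 3 == 0, yield 12**2 = 144
Therefore result = [0, 9, 36, 81, 144].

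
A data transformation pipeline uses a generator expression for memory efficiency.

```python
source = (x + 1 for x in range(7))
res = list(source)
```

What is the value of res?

Step 1: For each x in range(7), compute x+1:
  x=0: 0+1 = 1
  x=1: 1+1 = 2
  x=2: 2+1 = 3
  x=3: 3+1 = 4
  x=4: 4+1 = 5
  x=5: 5+1 = 6
  x=6: 6+1 = 7
Therefore res = [1, 2, 3, 4, 5, 6, 7].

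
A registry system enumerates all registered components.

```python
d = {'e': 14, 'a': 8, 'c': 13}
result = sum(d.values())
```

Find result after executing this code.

Step 1: d.values() = [14, 8, 13].
Step 2: sum = 35.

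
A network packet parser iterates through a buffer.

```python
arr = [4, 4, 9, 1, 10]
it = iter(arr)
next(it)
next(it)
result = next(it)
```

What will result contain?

Step 1: Create iterator over [4, 4, 9, 1, 10].
Step 2: next() consumes 4.
Step 3: next() consumes 4.
Step 4: next() returns 9.
Therefore result = 9.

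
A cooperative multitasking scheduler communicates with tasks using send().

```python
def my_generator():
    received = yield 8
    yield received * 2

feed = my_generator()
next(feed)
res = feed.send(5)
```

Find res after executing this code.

Step 1: next(feed) advances to first yield, producing 8.
Step 2: send(5) resumes, received = 5.
Step 3: yield received * 2 = 5 * 2 = 10.
Therefore res = 10.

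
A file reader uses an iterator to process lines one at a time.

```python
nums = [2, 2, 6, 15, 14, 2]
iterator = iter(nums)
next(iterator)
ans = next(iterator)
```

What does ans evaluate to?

Step 1: Create iterator over [2, 2, 6, 15, 14, 2].
Step 2: next() consumes 2.
Step 3: next() returns 2.
Therefore ans = 2.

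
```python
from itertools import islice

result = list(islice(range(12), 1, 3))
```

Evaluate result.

Step 1: islice(range(12), 1, 3) takes elements at indices [1, 3).
Step 2: Elements: [1, 2].
Therefore result = [1, 2].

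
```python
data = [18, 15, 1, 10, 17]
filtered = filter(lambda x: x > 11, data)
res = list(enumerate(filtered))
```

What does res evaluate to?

Step 1: Filter [18, 15, 1, 10, 17] for > 11: [18, 15, 17].
Step 2: enumerate re-indexes from 0: [(0, 18), (1, 15), (2, 17)].
Therefore res = [(0, 18), (1, 15), (2, 17)].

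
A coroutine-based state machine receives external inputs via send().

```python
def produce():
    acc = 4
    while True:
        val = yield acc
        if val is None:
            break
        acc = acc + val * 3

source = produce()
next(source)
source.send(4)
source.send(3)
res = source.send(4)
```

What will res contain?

Step 1: next() -> yield acc=4.
Step 2: send(4) -> val=4, acc = 4 + 4*3 = 16, yield 16.
Step 3: send(3) -> val=3, acc = 16 + 3*3 = 25, yield 25.
Step 4: send(4) -> val=4, acc = 25 + 4*3 = 37, yield 37.
Therefore res = 37.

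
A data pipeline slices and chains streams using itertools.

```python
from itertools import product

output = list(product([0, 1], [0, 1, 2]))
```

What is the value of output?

Step 1: product([0, 1], [0, 1, 2]) gives all pairs:
  (0, 0)
  (0, 1)
  (0, 2)
  (1, 0)
  (1, 1)
  (1, 2)
Therefore output = [(0, 0), (0, 1), (0, 2), (1, 0), (1, 1), (1, 2)].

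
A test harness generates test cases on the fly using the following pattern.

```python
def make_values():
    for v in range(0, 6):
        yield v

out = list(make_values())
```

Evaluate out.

Step 1: The generator yields each value from range(0, 6).
Step 2: list() consumes all yields: [0, 1, 2, 3, 4, 5].
Therefore out = [0, 1, 2, 3, 4, 5].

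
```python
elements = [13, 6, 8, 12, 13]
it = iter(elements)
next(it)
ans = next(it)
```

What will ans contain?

Step 1: Create iterator over [13, 6, 8, 12, 13].
Step 2: next() consumes 13.
Step 3: next() returns 6.
Therefore ans = 6.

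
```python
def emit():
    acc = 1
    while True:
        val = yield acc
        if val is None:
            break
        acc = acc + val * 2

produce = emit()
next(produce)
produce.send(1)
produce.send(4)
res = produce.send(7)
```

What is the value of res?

Step 1: next() -> yield acc=1.
Step 2: send(1) -> val=1, acc = 1 + 1*2 = 3, yield 3.
Step 3: send(4) -> val=4, acc = 3 + 4*2 = 11, yield 11.
Step 4: send(7) -> val=7, acc = 11 + 7*2 = 25, yield 25.
Therefore res = 25.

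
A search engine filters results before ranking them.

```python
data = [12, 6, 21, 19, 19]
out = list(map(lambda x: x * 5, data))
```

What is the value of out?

Step 1: Apply lambda x: x * 5 to each element:
  12 -> 60
  6 -> 30
  21 -> 105
  19 -> 95
  19 -> 95
Therefore out = [60, 30, 105, 95, 95].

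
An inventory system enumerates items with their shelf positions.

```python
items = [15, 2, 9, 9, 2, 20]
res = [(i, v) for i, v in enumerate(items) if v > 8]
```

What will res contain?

Step 1: Filter enumerate([15, 2, 9, 9, 2, 20]) keeping v > 8:
  (0, 15): 15 > 8, included
  (1, 2): 2 <= 8, excluded
  (2, 9): 9 > 8, included
  (3, 9): 9 > 8, included
  (4, 2): 2 <= 8, excluded
  (5, 20): 20 > 8, included
Therefore res = [(0, 15), (2, 9), (3, 9), (5, 20)].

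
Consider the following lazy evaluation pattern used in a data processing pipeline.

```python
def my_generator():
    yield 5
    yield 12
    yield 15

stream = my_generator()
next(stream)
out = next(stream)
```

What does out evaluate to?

Step 1: my_generator() creates a generator.
Step 2: next(stream) yields 5 (consumed and discarded).
Step 3: next(stream) yields 12, assigned to out.
Therefore out = 12.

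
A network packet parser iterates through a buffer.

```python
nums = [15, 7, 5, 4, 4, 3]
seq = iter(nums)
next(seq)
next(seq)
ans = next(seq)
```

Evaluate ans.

Step 1: Create iterator over [15, 7, 5, 4, 4, 3].
Step 2: next() consumes 15.
Step 3: next() consumes 7.
Step 4: next() returns 5.
Therefore ans = 5.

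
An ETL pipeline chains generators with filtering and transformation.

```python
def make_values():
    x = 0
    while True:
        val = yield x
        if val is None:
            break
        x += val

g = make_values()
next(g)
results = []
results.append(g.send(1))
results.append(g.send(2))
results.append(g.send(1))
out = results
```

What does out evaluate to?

Step 1: next(g) -> yield 0.
Step 2: send(1) -> x = 1, yield 1.
Step 3: send(2) -> x = 3, yield 3.
Step 4: send(1) -> x = 4, yield 4.
Therefore out = [1, 3, 4].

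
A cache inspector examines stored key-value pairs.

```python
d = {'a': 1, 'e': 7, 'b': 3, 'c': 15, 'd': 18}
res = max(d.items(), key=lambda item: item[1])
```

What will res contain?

Step 1: Find item with maximum value:
  ('a', 1)
  ('e', 7)
  ('b', 3)
  ('c', 15)
  ('d', 18)
Step 2: Maximum value is 18 at key 'd'.
Therefore res = ('d', 18).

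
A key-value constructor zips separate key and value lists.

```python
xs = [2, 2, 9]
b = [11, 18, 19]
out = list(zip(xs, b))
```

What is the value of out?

Step 1: zip pairs elements at same index:
  Index 0: (2, 11)
  Index 1: (2, 18)
  Index 2: (9, 19)
Therefore out = [(2, 11), (2, 18), (9, 19)].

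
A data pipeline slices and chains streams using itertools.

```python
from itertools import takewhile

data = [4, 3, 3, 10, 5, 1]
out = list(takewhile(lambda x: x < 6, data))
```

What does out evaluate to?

Step 1: takewhile stops at first element >= 6:
  4 < 6: take
  3 < 6: take
  3 < 6: take
  10 >= 6: stop
Therefore out = [4, 3, 3].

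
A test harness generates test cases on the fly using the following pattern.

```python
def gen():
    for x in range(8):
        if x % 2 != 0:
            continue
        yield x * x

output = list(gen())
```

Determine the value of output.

Step 1: Only yield x**2 when x is divisible by 2:
  x=0: 0 % 2 == 0, yield 0**2 = 0
  x=2: 2 % 2 == 0, yield 2**2 = 4
  x=4: 4 % 2 == 0, yield 4**2 = 16
  x=6: 6 % 2 == 0, yield 6**2 = 36
Therefore output = [0, 4, 16, 36].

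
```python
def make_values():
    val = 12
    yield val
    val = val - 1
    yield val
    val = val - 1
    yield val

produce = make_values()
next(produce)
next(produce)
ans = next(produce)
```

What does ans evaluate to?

Step 1: Trace through generator execution:
  Yield 1: val starts at 12, yield 12
  Yield 2: val = 12 - 1 = 11, yield 11
  Yield 3: val = 11 - 1 = 10, yield 10
Step 2: First next() gets 12, second next() gets the second value, third next() yields 10.
Therefore ans = 10.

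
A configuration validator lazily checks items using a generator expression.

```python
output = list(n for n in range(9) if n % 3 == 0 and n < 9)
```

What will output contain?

Step 1: Filter range(9) where n % 3 == 0 and n < 9:
  n=0: both conditions met, included
  n=1: excluded (1 % 3 != 0)
  n=2: excluded (2 % 3 != 0)
  n=3: both conditions met, included
  n=4: excluded (4 % 3 != 0)
  n=5: excluded (5 % 3 != 0)
  n=6: both conditions met, included
  n=7: excluded (7 % 3 != 0)
  n=8: excluded (8 % 3 != 0)
Therefore output = [0, 3, 6].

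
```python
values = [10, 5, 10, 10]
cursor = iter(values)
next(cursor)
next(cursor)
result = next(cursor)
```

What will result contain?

Step 1: Create iterator over [10, 5, 10, 10].
Step 2: next() consumes 10.
Step 3: next() consumes 5.
Step 4: next() returns 10.
Therefore result = 10.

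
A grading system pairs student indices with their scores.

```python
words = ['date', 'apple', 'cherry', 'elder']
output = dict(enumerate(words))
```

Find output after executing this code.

Step 1: enumerate pairs indices with words:
  0 -> 'date'
  1 -> 'apple'
  2 -> 'cherry'
  3 -> 'elder'
Therefore output = {0: 'date', 1: 'apple', 2: 'cherry', 3: 'elder'}.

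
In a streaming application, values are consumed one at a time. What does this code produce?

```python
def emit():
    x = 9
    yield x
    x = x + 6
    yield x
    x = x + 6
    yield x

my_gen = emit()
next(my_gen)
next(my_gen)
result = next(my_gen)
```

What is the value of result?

Step 1: Trace through generator execution:
  Yield 1: x starts at 9, yield 9
  Yield 2: x = 9 + 6 = 15, yield 15
  Yield 3: x = 15 + 6 = 21, yield 21
Step 2: First next() gets 9, second next() gets the second value, third next() yields 21.
Therefore result = 21.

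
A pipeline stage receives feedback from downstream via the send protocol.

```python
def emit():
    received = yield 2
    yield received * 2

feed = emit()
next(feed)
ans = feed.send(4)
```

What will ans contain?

Step 1: next(feed) advances to first yield, producing 2.
Step 2: send(4) resumes, received = 4.
Step 3: yield received * 2 = 4 * 2 = 8.
Therefore ans = 8.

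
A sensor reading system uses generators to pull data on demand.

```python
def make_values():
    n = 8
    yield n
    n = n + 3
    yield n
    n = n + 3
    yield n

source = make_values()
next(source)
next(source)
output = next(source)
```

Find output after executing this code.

Step 1: Trace through generator execution:
  Yield 1: n starts at 8, yield 8
  Yield 2: n = 8 + 3 = 11, yield 11
  Yield 3: n = 11 + 3 = 14, yield 14
Step 2: First next() gets 8, second next() gets the second value, third next() yields 14.
Therefore output = 14.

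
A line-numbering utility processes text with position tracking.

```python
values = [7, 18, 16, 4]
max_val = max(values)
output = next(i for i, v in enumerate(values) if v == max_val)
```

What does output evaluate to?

Step 1: max([7, 18, 16, 4]) = 18.
Step 2: Find first index where value == 18:
  Index 0: 7 != 18
  Index 1: 18 == 18, found!
Therefore output = 1.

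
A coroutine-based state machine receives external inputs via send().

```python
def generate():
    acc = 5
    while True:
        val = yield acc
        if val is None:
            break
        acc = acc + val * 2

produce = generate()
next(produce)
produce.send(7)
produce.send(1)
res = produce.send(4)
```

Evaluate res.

Step 1: next() -> yield acc=5.
Step 2: send(7) -> val=7, acc = 5 + 7*2 = 19, yield 19.
Step 3: send(1) -> val=1, acc = 19 + 1*2 = 21, yield 21.
Step 4: send(4) -> val=4, acc = 21 + 4*2 = 29, yield 29.
Therefore res = 29.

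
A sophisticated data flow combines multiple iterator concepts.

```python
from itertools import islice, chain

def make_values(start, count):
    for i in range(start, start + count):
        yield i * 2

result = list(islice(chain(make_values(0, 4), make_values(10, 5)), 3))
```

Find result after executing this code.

Step 1: make_values(0, 4) yields [0, 2, 4, 6].
Step 2: make_values(10, 5) yields [20, 22, 24, 26, 28].
Step 3: chain concatenates: [0, 2, 4, 6, 20, 22, 24, 26, 28].
Step 4: islice takes first 3: [0, 2, 4].
Therefore result = [0, 2, 4].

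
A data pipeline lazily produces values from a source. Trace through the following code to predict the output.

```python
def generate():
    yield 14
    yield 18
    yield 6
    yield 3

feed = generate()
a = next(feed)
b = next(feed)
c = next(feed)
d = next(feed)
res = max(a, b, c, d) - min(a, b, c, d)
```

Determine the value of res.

Step 1: Create generator and consume all values:
  a = next(feed) = 14
  b = next(feed) = 18
  c = next(feed) = 6
  d = next(feed) = 3
Step 2: max = 18, min = 3, res = 18 - 3 = 15.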